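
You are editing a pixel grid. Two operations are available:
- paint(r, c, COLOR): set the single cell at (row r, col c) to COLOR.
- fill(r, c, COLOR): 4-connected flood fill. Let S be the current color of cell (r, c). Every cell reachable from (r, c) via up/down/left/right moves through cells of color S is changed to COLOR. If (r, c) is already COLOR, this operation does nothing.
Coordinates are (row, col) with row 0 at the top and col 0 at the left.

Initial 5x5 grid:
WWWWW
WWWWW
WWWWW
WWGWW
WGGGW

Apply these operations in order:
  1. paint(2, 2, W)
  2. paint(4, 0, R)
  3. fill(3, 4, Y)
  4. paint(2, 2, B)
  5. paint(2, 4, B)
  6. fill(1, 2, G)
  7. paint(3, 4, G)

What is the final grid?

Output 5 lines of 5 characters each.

Answer: GGGGG
GGGGG
GGBGB
GGGGG
RGGGG

Derivation:
After op 1 paint(2,2,W):
WWWWW
WWWWW
WWWWW
WWGWW
WGGGW
After op 2 paint(4,0,R):
WWWWW
WWWWW
WWWWW
WWGWW
RGGGW
After op 3 fill(3,4,Y) [20 cells changed]:
YYYYY
YYYYY
YYYYY
YYGYY
RGGGY
After op 4 paint(2,2,B):
YYYYY
YYYYY
YYBYY
YYGYY
RGGGY
After op 5 paint(2,4,B):
YYYYY
YYYYY
YYBYB
YYGYY
RGGGY
After op 6 fill(1,2,G) [18 cells changed]:
GGGGG
GGGGG
GGBGB
GGGGG
RGGGG
After op 7 paint(3,4,G):
GGGGG
GGGGG
GGBGB
GGGGG
RGGGG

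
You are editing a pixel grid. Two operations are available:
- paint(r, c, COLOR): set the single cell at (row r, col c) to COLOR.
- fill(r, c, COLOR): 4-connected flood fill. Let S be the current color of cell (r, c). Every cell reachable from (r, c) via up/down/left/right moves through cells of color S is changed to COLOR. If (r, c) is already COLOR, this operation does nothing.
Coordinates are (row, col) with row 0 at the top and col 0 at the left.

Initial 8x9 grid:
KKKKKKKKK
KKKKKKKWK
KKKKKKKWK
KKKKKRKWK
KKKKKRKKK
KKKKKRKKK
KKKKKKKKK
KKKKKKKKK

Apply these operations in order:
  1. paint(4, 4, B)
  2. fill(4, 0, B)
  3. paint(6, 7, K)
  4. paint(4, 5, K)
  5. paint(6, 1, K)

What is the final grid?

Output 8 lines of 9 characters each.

After op 1 paint(4,4,B):
KKKKKKKKK
KKKKKKKWK
KKKKKKKWK
KKKKKRKWK
KKKKBRKKK
KKKKKRKKK
KKKKKKKKK
KKKKKKKKK
After op 2 fill(4,0,B) [65 cells changed]:
BBBBBBBBB
BBBBBBBWB
BBBBBBBWB
BBBBBRBWB
BBBBBRBBB
BBBBBRBBB
BBBBBBBBB
BBBBBBBBB
After op 3 paint(6,7,K):
BBBBBBBBB
BBBBBBBWB
BBBBBBBWB
BBBBBRBWB
BBBBBRBBB
BBBBBRBBB
BBBBBBBKB
BBBBBBBBB
After op 4 paint(4,5,K):
BBBBBBBBB
BBBBBBBWB
BBBBBBBWB
BBBBBRBWB
BBBBBKBBB
BBBBBRBBB
BBBBBBBKB
BBBBBBBBB
After op 5 paint(6,1,K):
BBBBBBBBB
BBBBBBBWB
BBBBBBBWB
BBBBBRBWB
BBBBBKBBB
BBBBBRBBB
BKBBBBBKB
BBBBBBBBB

Answer: BBBBBBBBB
BBBBBBBWB
BBBBBBBWB
BBBBBRBWB
BBBBBKBBB
BBBBBRBBB
BKBBBBBKB
BBBBBBBBB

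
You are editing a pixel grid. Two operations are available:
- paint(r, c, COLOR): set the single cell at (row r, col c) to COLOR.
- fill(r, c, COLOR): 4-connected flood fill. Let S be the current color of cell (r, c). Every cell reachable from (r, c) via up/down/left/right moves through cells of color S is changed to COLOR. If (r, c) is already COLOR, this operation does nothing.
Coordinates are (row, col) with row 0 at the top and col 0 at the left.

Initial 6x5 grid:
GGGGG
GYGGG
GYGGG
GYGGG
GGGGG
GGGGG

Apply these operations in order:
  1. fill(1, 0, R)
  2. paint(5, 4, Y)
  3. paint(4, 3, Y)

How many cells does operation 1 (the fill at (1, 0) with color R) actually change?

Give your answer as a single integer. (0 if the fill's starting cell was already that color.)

Answer: 27

Derivation:
After op 1 fill(1,0,R) [27 cells changed]:
RRRRR
RYRRR
RYRRR
RYRRR
RRRRR
RRRRR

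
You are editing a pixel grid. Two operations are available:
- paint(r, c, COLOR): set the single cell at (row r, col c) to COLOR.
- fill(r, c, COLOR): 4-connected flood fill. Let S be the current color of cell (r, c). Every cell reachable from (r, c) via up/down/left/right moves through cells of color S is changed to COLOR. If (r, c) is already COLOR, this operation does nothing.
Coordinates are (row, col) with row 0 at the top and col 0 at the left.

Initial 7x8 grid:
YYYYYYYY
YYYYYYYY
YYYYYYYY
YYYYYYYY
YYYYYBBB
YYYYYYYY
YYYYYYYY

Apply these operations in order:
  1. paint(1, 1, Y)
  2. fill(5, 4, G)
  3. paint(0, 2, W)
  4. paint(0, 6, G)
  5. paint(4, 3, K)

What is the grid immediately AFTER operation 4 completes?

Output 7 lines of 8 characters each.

Answer: GGWGGGGG
GGGGGGGG
GGGGGGGG
GGGGGGGG
GGGGGBBB
GGGGGGGG
GGGGGGGG

Derivation:
After op 1 paint(1,1,Y):
YYYYYYYY
YYYYYYYY
YYYYYYYY
YYYYYYYY
YYYYYBBB
YYYYYYYY
YYYYYYYY
After op 2 fill(5,4,G) [53 cells changed]:
GGGGGGGG
GGGGGGGG
GGGGGGGG
GGGGGGGG
GGGGGBBB
GGGGGGGG
GGGGGGGG
After op 3 paint(0,2,W):
GGWGGGGG
GGGGGGGG
GGGGGGGG
GGGGGGGG
GGGGGBBB
GGGGGGGG
GGGGGGGG
After op 4 paint(0,6,G):
GGWGGGGG
GGGGGGGG
GGGGGGGG
GGGGGGGG
GGGGGBBB
GGGGGGGG
GGGGGGGG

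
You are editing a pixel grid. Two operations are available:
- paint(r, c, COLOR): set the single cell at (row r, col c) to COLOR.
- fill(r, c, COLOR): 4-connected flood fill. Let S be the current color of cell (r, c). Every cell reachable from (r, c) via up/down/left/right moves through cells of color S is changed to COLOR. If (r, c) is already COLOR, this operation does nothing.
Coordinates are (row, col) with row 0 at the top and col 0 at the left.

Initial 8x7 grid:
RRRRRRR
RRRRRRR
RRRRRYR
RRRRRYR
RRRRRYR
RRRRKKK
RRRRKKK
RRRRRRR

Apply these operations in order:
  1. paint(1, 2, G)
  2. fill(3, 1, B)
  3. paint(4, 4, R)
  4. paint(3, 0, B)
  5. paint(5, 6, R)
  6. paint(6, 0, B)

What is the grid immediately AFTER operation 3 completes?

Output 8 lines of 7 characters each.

Answer: BBBBBBB
BBGBBBB
BBBBBYB
BBBBBYB
BBBBRYB
BBBBKKK
BBBBKKK
BBBBBBB

Derivation:
After op 1 paint(1,2,G):
RRRRRRR
RRGRRRR
RRRRRYR
RRRRRYR
RRRRRYR
RRRRKKK
RRRRKKK
RRRRRRR
After op 2 fill(3,1,B) [46 cells changed]:
BBBBBBB
BBGBBBB
BBBBBYB
BBBBBYB
BBBBBYB
BBBBKKK
BBBBKKK
BBBBBBB
After op 3 paint(4,4,R):
BBBBBBB
BBGBBBB
BBBBBYB
BBBBBYB
BBBBRYB
BBBBKKK
BBBBKKK
BBBBBBB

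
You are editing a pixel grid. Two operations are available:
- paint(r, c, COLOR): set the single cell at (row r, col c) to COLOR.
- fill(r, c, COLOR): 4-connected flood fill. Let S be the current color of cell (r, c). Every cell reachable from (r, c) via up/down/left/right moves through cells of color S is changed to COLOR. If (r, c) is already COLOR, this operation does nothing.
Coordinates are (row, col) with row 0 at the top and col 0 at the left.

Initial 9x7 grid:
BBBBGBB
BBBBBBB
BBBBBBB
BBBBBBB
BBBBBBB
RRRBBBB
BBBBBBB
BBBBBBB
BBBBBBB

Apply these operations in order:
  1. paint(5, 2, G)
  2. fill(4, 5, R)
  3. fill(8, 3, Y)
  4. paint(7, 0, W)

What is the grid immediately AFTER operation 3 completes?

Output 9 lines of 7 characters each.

Answer: YYYYGYY
YYYYYYY
YYYYYYY
YYYYYYY
YYYYYYY
YYGYYYY
YYYYYYY
YYYYYYY
YYYYYYY

Derivation:
After op 1 paint(5,2,G):
BBBBGBB
BBBBBBB
BBBBBBB
BBBBBBB
BBBBBBB
RRGBBBB
BBBBBBB
BBBBBBB
BBBBBBB
After op 2 fill(4,5,R) [59 cells changed]:
RRRRGRR
RRRRRRR
RRRRRRR
RRRRRRR
RRRRRRR
RRGRRRR
RRRRRRR
RRRRRRR
RRRRRRR
After op 3 fill(8,3,Y) [61 cells changed]:
YYYYGYY
YYYYYYY
YYYYYYY
YYYYYYY
YYYYYYY
YYGYYYY
YYYYYYY
YYYYYYY
YYYYYYY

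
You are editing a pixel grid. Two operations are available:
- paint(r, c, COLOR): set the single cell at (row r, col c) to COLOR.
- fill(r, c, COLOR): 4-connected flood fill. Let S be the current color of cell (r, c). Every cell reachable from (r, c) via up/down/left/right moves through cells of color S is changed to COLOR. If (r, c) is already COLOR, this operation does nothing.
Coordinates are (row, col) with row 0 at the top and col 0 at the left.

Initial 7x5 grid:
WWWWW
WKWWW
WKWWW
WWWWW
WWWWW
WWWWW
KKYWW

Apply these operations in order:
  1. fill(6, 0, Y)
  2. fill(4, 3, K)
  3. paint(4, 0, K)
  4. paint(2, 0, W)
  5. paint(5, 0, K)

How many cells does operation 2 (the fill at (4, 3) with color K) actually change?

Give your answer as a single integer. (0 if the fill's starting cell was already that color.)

After op 1 fill(6,0,Y) [2 cells changed]:
WWWWW
WKWWW
WKWWW
WWWWW
WWWWW
WWWWW
YYYWW
After op 2 fill(4,3,K) [30 cells changed]:
KKKKK
KKKKK
KKKKK
KKKKK
KKKKK
KKKKK
YYYKK

Answer: 30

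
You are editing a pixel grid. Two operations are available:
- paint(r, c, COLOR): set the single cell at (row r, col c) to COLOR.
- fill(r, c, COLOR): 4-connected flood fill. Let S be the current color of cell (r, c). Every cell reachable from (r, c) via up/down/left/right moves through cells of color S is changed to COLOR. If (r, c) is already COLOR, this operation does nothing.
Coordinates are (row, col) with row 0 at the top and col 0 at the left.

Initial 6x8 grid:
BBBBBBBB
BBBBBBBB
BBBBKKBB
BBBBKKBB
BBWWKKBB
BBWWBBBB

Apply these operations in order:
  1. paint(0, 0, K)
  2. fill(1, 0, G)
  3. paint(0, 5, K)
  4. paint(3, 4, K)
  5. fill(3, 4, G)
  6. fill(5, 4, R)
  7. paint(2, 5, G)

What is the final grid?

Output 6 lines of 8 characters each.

Answer: KRRRRKRR
RRRRRRRR
RRRRRGRR
RRRRRRRR
RRWWRRRR
RRWWRRRR

Derivation:
After op 1 paint(0,0,K):
KBBBBBBB
BBBBBBBB
BBBBKKBB
BBBBKKBB
BBWWKKBB
BBWWBBBB
After op 2 fill(1,0,G) [37 cells changed]:
KGGGGGGG
GGGGGGGG
GGGGKKGG
GGGGKKGG
GGWWKKGG
GGWWGGGG
After op 3 paint(0,5,K):
KGGGGKGG
GGGGGGGG
GGGGKKGG
GGGGKKGG
GGWWKKGG
GGWWGGGG
After op 4 paint(3,4,K):
KGGGGKGG
GGGGGGGG
GGGGKKGG
GGGGKKGG
GGWWKKGG
GGWWGGGG
After op 5 fill(3,4,G) [6 cells changed]:
KGGGGKGG
GGGGGGGG
GGGGGGGG
GGGGGGGG
GGWWGGGG
GGWWGGGG
After op 6 fill(5,4,R) [42 cells changed]:
KRRRRKRR
RRRRRRRR
RRRRRRRR
RRRRRRRR
RRWWRRRR
RRWWRRRR
After op 7 paint(2,5,G):
KRRRRKRR
RRRRRRRR
RRRRRGRR
RRRRRRRR
RRWWRRRR
RRWWRRRR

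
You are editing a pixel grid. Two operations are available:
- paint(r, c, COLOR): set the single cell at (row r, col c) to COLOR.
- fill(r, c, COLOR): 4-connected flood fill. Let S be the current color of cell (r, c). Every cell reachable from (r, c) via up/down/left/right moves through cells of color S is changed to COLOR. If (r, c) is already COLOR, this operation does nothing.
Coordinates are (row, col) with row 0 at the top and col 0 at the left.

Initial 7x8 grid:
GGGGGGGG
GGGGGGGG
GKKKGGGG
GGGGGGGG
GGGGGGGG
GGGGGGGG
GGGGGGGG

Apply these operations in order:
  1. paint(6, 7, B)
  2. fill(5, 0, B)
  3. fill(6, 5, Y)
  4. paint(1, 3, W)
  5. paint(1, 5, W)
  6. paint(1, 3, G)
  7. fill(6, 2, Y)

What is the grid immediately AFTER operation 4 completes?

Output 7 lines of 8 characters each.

Answer: YYYYYYYY
YYYWYYYY
YKKKYYYY
YYYYYYYY
YYYYYYYY
YYYYYYYY
YYYYYYYY

Derivation:
After op 1 paint(6,7,B):
GGGGGGGG
GGGGGGGG
GKKKGGGG
GGGGGGGG
GGGGGGGG
GGGGGGGG
GGGGGGGB
After op 2 fill(5,0,B) [52 cells changed]:
BBBBBBBB
BBBBBBBB
BKKKBBBB
BBBBBBBB
BBBBBBBB
BBBBBBBB
BBBBBBBB
After op 3 fill(6,5,Y) [53 cells changed]:
YYYYYYYY
YYYYYYYY
YKKKYYYY
YYYYYYYY
YYYYYYYY
YYYYYYYY
YYYYYYYY
After op 4 paint(1,3,W):
YYYYYYYY
YYYWYYYY
YKKKYYYY
YYYYYYYY
YYYYYYYY
YYYYYYYY
YYYYYYYY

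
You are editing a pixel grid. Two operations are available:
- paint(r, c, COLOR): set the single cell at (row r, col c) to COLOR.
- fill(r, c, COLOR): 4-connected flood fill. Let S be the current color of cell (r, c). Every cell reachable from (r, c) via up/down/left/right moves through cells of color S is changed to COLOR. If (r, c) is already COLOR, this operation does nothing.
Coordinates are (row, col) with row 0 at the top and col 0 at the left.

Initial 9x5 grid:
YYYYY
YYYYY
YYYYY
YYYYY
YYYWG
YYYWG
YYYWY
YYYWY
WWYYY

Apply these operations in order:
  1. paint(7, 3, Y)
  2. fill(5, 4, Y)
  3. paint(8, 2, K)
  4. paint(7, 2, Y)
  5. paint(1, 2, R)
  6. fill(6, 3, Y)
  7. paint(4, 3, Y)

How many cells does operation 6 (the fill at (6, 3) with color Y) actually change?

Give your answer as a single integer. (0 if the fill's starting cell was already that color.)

Answer: 3

Derivation:
After op 1 paint(7,3,Y):
YYYYY
YYYYY
YYYYY
YYYYY
YYYWG
YYYWG
YYYWY
YYYYY
WWYYY
After op 2 fill(5,4,Y) [2 cells changed]:
YYYYY
YYYYY
YYYYY
YYYYY
YYYWY
YYYWY
YYYWY
YYYYY
WWYYY
After op 3 paint(8,2,K):
YYYYY
YYYYY
YYYYY
YYYYY
YYYWY
YYYWY
YYYWY
YYYYY
WWKYY
After op 4 paint(7,2,Y):
YYYYY
YYYYY
YYYYY
YYYYY
YYYWY
YYYWY
YYYWY
YYYYY
WWKYY
After op 5 paint(1,2,R):
YYYYY
YYRYY
YYYYY
YYYYY
YYYWY
YYYWY
YYYWY
YYYYY
WWKYY
After op 6 fill(6,3,Y) [3 cells changed]:
YYYYY
YYRYY
YYYYY
YYYYY
YYYYY
YYYYY
YYYYY
YYYYY
WWKYY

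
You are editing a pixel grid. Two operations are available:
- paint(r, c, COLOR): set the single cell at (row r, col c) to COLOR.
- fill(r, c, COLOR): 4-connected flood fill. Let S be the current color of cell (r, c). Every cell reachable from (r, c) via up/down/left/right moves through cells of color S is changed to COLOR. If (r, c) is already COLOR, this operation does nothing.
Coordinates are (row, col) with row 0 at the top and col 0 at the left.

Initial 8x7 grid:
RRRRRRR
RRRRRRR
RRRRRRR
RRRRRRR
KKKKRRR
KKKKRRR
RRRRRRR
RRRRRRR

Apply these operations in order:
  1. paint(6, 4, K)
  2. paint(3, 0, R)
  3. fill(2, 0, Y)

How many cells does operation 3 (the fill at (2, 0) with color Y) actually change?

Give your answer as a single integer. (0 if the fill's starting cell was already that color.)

After op 1 paint(6,4,K):
RRRRRRR
RRRRRRR
RRRRRRR
RRRRRRR
KKKKRRR
KKKKRRR
RRRRKRR
RRRRRRR
After op 2 paint(3,0,R):
RRRRRRR
RRRRRRR
RRRRRRR
RRRRRRR
KKKKRRR
KKKKRRR
RRRRKRR
RRRRRRR
After op 3 fill(2,0,Y) [47 cells changed]:
YYYYYYY
YYYYYYY
YYYYYYY
YYYYYYY
KKKKYYY
KKKKYYY
YYYYKYY
YYYYYYY

Answer: 47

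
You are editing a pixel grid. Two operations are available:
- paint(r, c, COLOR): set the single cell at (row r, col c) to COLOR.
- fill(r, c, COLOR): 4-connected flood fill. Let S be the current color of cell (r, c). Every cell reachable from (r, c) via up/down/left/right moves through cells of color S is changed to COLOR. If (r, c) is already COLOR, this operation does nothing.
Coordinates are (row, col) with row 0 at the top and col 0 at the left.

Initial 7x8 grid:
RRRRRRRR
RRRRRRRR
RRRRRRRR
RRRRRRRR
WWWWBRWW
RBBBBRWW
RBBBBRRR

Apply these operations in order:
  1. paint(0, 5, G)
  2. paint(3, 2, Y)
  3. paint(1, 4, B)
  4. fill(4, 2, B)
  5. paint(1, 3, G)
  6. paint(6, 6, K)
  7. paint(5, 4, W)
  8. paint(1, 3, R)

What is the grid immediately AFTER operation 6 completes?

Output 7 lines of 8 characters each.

Answer: RRRRRGRR
RRRGBRRR
RRRRRRRR
RRYRRRRR
BBBBBRWW
RBBBBRWW
RBBBBRKR

Derivation:
After op 1 paint(0,5,G):
RRRRRGRR
RRRRRRRR
RRRRRRRR
RRRRRRRR
WWWWBRWW
RBBBBRWW
RBBBBRRR
After op 2 paint(3,2,Y):
RRRRRGRR
RRRRRRRR
RRRRRRRR
RRYRRRRR
WWWWBRWW
RBBBBRWW
RBBBBRRR
After op 3 paint(1,4,B):
RRRRRGRR
RRRRBRRR
RRRRRRRR
RRYRRRRR
WWWWBRWW
RBBBBRWW
RBBBBRRR
After op 4 fill(4,2,B) [4 cells changed]:
RRRRRGRR
RRRRBRRR
RRRRRRRR
RRYRRRRR
BBBBBRWW
RBBBBRWW
RBBBBRRR
After op 5 paint(1,3,G):
RRRRRGRR
RRRGBRRR
RRRRRRRR
RRYRRRRR
BBBBBRWW
RBBBBRWW
RBBBBRRR
After op 6 paint(6,6,K):
RRRRRGRR
RRRGBRRR
RRRRRRRR
RRYRRRRR
BBBBBRWW
RBBBBRWW
RBBBBRKR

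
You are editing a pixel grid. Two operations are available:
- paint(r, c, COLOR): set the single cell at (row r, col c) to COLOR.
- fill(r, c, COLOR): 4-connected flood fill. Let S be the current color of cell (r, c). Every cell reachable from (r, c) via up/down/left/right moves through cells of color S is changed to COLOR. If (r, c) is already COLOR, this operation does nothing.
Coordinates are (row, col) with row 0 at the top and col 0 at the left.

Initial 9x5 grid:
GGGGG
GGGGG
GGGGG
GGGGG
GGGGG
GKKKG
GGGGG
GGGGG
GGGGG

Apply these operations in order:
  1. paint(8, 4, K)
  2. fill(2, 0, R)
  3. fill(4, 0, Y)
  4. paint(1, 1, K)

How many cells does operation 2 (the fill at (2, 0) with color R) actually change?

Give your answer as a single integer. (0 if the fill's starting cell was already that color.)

Answer: 41

Derivation:
After op 1 paint(8,4,K):
GGGGG
GGGGG
GGGGG
GGGGG
GGGGG
GKKKG
GGGGG
GGGGG
GGGGK
After op 2 fill(2,0,R) [41 cells changed]:
RRRRR
RRRRR
RRRRR
RRRRR
RRRRR
RKKKR
RRRRR
RRRRR
RRRRK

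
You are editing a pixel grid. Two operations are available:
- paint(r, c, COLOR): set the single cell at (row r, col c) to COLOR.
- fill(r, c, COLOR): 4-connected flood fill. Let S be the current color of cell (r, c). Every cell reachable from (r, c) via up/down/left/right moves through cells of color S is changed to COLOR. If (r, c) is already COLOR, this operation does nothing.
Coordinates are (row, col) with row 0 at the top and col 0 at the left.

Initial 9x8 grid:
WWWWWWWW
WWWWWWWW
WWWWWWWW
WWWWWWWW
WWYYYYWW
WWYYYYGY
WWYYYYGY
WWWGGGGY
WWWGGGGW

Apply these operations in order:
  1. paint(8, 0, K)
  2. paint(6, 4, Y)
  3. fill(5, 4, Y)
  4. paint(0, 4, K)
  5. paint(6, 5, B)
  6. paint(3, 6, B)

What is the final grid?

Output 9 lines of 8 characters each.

After op 1 paint(8,0,K):
WWWWWWWW
WWWWWWWW
WWWWWWWW
WWWWWWWW
WWYYYYWW
WWYYYYGY
WWYYYYGY
WWWGGGGY
KWWGGGGW
After op 2 paint(6,4,Y):
WWWWWWWW
WWWWWWWW
WWWWWWWW
WWWWWWWW
WWYYYYWW
WWYYYYGY
WWYYYYGY
WWWGGGGY
KWWGGGGW
After op 3 fill(5,4,Y) [0 cells changed]:
WWWWWWWW
WWWWWWWW
WWWWWWWW
WWWWWWWW
WWYYYYWW
WWYYYYGY
WWYYYYGY
WWWGGGGY
KWWGGGGW
After op 4 paint(0,4,K):
WWWWKWWW
WWWWWWWW
WWWWWWWW
WWWWWWWW
WWYYYYWW
WWYYYYGY
WWYYYYGY
WWWGGGGY
KWWGGGGW
After op 5 paint(6,5,B):
WWWWKWWW
WWWWWWWW
WWWWWWWW
WWWWWWWW
WWYYYYWW
WWYYYYGY
WWYYYBGY
WWWGGGGY
KWWGGGGW
After op 6 paint(3,6,B):
WWWWKWWW
WWWWWWWW
WWWWWWWW
WWWWWWBW
WWYYYYWW
WWYYYYGY
WWYYYBGY
WWWGGGGY
KWWGGGGW

Answer: WWWWKWWW
WWWWWWWW
WWWWWWWW
WWWWWWBW
WWYYYYWW
WWYYYYGY
WWYYYBGY
WWWGGGGY
KWWGGGGW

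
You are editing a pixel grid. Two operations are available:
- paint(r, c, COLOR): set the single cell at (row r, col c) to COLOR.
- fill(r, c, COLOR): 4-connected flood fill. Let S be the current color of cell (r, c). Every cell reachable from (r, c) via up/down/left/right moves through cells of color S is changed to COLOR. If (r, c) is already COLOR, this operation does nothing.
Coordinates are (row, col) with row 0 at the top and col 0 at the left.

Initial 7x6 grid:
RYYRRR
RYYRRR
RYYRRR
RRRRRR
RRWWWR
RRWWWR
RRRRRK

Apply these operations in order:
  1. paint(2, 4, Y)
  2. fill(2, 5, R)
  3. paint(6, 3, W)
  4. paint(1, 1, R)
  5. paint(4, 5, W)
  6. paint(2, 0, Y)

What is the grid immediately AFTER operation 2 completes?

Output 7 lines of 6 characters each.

Answer: RYYRRR
RYYRRR
RYYRYR
RRRRRR
RRWWWR
RRWWWR
RRRRRK

Derivation:
After op 1 paint(2,4,Y):
RYYRRR
RYYRRR
RYYRYR
RRRRRR
RRWWWR
RRWWWR
RRRRRK
After op 2 fill(2,5,R) [0 cells changed]:
RYYRRR
RYYRRR
RYYRYR
RRRRRR
RRWWWR
RRWWWR
RRRRRK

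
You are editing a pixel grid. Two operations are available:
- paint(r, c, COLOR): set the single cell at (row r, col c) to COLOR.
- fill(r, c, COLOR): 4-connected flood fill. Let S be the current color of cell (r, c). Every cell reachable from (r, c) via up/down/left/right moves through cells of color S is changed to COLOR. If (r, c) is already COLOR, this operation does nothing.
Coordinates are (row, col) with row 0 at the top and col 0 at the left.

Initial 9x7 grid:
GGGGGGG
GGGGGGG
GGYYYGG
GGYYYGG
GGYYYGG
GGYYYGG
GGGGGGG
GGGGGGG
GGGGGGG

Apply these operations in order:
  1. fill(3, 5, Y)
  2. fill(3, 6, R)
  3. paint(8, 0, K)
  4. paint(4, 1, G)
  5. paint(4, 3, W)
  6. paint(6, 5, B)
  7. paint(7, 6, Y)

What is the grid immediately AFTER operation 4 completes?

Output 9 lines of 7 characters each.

After op 1 fill(3,5,Y) [51 cells changed]:
YYYYYYY
YYYYYYY
YYYYYYY
YYYYYYY
YYYYYYY
YYYYYYY
YYYYYYY
YYYYYYY
YYYYYYY
After op 2 fill(3,6,R) [63 cells changed]:
RRRRRRR
RRRRRRR
RRRRRRR
RRRRRRR
RRRRRRR
RRRRRRR
RRRRRRR
RRRRRRR
RRRRRRR
After op 3 paint(8,0,K):
RRRRRRR
RRRRRRR
RRRRRRR
RRRRRRR
RRRRRRR
RRRRRRR
RRRRRRR
RRRRRRR
KRRRRRR
After op 4 paint(4,1,G):
RRRRRRR
RRRRRRR
RRRRRRR
RRRRRRR
RGRRRRR
RRRRRRR
RRRRRRR
RRRRRRR
KRRRRRR

Answer: RRRRRRR
RRRRRRR
RRRRRRR
RRRRRRR
RGRRRRR
RRRRRRR
RRRRRRR
RRRRRRR
KRRRRRR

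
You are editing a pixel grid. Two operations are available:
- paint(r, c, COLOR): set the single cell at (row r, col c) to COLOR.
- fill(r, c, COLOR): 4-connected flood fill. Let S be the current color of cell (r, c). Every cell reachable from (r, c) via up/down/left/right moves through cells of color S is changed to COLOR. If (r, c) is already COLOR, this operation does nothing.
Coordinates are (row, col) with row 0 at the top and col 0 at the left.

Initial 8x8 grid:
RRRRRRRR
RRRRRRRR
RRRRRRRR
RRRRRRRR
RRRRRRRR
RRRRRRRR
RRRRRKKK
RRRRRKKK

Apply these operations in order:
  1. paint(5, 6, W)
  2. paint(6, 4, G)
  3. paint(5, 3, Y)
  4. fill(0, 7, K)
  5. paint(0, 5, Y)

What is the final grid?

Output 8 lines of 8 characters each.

Answer: KKKKKYKK
KKKKKKKK
KKKKKKKK
KKKKKKKK
KKKKKKKK
KKKYKKWK
KKKKGKKK
KKKKKKKK

Derivation:
After op 1 paint(5,6,W):
RRRRRRRR
RRRRRRRR
RRRRRRRR
RRRRRRRR
RRRRRRRR
RRRRRRWR
RRRRRKKK
RRRRRKKK
After op 2 paint(6,4,G):
RRRRRRRR
RRRRRRRR
RRRRRRRR
RRRRRRRR
RRRRRRRR
RRRRRRWR
RRRRGKKK
RRRRRKKK
After op 3 paint(5,3,Y):
RRRRRRRR
RRRRRRRR
RRRRRRRR
RRRRRRRR
RRRRRRRR
RRRYRRWR
RRRRGKKK
RRRRRKKK
After op 4 fill(0,7,K) [55 cells changed]:
KKKKKKKK
KKKKKKKK
KKKKKKKK
KKKKKKKK
KKKKKKKK
KKKYKKWK
KKKKGKKK
KKKKKKKK
After op 5 paint(0,5,Y):
KKKKKYKK
KKKKKKKK
KKKKKKKK
KKKKKKKK
KKKKKKKK
KKKYKKWK
KKKKGKKK
KKKKKKKK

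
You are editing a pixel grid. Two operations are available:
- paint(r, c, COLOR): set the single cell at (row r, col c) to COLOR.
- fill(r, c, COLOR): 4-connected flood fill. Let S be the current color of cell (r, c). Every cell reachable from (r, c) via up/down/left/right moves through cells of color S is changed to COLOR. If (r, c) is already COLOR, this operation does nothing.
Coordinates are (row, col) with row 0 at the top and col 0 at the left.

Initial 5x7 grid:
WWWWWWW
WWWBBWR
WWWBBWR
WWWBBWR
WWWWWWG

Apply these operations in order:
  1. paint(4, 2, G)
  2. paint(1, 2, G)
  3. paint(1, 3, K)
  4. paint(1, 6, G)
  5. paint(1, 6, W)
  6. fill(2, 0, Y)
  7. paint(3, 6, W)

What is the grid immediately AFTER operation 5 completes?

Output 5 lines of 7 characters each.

After op 1 paint(4,2,G):
WWWWWWW
WWWBBWR
WWWBBWR
WWWBBWR
WWGWWWG
After op 2 paint(1,2,G):
WWWWWWW
WWGBBWR
WWWBBWR
WWWBBWR
WWGWWWG
After op 3 paint(1,3,K):
WWWWWWW
WWGKBWR
WWWBBWR
WWWBBWR
WWGWWWG
After op 4 paint(1,6,G):
WWWWWWW
WWGKBWG
WWWBBWR
WWWBBWR
WWGWWWG
After op 5 paint(1,6,W):
WWWWWWW
WWGKBWW
WWWBBWR
WWWBBWR
WWGWWWG

Answer: WWWWWWW
WWGKBWW
WWWBBWR
WWWBBWR
WWGWWWG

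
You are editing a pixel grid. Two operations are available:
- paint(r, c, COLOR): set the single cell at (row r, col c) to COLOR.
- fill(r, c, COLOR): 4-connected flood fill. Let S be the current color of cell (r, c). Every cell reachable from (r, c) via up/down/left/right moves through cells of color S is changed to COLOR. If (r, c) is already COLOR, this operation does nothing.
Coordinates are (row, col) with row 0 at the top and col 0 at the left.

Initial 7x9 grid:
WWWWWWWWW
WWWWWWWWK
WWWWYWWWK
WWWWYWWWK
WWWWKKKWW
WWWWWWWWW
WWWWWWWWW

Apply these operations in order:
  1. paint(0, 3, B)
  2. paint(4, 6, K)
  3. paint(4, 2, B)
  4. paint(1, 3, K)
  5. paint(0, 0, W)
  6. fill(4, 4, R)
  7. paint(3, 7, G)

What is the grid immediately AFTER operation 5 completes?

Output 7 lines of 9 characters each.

After op 1 paint(0,3,B):
WWWBWWWWW
WWWWWWWWK
WWWWYWWWK
WWWWYWWWK
WWWWKKKWW
WWWWWWWWW
WWWWWWWWW
After op 2 paint(4,6,K):
WWWBWWWWW
WWWWWWWWK
WWWWYWWWK
WWWWYWWWK
WWWWKKKWW
WWWWWWWWW
WWWWWWWWW
After op 3 paint(4,2,B):
WWWBWWWWW
WWWWWWWWK
WWWWYWWWK
WWWWYWWWK
WWBWKKKWW
WWWWWWWWW
WWWWWWWWW
After op 4 paint(1,3,K):
WWWBWWWWW
WWWKWWWWK
WWWWYWWWK
WWWWYWWWK
WWBWKKKWW
WWWWWWWWW
WWWWWWWWW
After op 5 paint(0,0,W):
WWWBWWWWW
WWWKWWWWK
WWWWYWWWK
WWWWYWWWK
WWBWKKKWW
WWWWWWWWW
WWWWWWWWW

Answer: WWWBWWWWW
WWWKWWWWK
WWWWYWWWK
WWWWYWWWK
WWBWKKKWW
WWWWWWWWW
WWWWWWWWW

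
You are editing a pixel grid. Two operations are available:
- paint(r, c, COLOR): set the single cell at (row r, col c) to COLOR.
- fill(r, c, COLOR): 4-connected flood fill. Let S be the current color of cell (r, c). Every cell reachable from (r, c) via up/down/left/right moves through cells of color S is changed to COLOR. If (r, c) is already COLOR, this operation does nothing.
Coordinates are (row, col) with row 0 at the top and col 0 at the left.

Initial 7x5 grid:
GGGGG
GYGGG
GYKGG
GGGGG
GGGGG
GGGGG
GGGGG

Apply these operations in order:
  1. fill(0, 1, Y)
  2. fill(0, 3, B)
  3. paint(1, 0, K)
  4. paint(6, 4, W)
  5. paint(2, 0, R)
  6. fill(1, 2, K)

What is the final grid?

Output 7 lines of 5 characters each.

After op 1 fill(0,1,Y) [32 cells changed]:
YYYYY
YYYYY
YYKYY
YYYYY
YYYYY
YYYYY
YYYYY
After op 2 fill(0,3,B) [34 cells changed]:
BBBBB
BBBBB
BBKBB
BBBBB
BBBBB
BBBBB
BBBBB
After op 3 paint(1,0,K):
BBBBB
KBBBB
BBKBB
BBBBB
BBBBB
BBBBB
BBBBB
After op 4 paint(6,4,W):
BBBBB
KBBBB
BBKBB
BBBBB
BBBBB
BBBBB
BBBBW
After op 5 paint(2,0,R):
BBBBB
KBBBB
RBKBB
BBBBB
BBBBB
BBBBB
BBBBW
After op 6 fill(1,2,K) [31 cells changed]:
KKKKK
KKKKK
RKKKK
KKKKK
KKKKK
KKKKK
KKKKW

Answer: KKKKK
KKKKK
RKKKK
KKKKK
KKKKK
KKKKK
KKKKW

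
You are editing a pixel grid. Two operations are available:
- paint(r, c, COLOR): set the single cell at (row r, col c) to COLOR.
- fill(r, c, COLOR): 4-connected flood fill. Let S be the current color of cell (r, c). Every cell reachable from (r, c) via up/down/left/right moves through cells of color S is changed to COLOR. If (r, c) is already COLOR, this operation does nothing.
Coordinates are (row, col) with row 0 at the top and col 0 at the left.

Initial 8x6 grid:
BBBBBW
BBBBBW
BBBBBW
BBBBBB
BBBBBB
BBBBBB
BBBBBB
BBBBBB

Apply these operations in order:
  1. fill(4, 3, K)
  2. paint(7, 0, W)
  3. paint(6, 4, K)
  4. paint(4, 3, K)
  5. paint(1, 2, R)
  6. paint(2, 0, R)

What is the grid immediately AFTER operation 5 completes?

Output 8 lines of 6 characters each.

Answer: KKKKKW
KKRKKW
KKKKKW
KKKKKK
KKKKKK
KKKKKK
KKKKKK
WKKKKK

Derivation:
After op 1 fill(4,3,K) [45 cells changed]:
KKKKKW
KKKKKW
KKKKKW
KKKKKK
KKKKKK
KKKKKK
KKKKKK
KKKKKK
After op 2 paint(7,0,W):
KKKKKW
KKKKKW
KKKKKW
KKKKKK
KKKKKK
KKKKKK
KKKKKK
WKKKKK
After op 3 paint(6,4,K):
KKKKKW
KKKKKW
KKKKKW
KKKKKK
KKKKKK
KKKKKK
KKKKKK
WKKKKK
After op 4 paint(4,3,K):
KKKKKW
KKKKKW
KKKKKW
KKKKKK
KKKKKK
KKKKKK
KKKKKK
WKKKKK
After op 5 paint(1,2,R):
KKKKKW
KKRKKW
KKKKKW
KKKKKK
KKKKKK
KKKKKK
KKKKKK
WKKKKK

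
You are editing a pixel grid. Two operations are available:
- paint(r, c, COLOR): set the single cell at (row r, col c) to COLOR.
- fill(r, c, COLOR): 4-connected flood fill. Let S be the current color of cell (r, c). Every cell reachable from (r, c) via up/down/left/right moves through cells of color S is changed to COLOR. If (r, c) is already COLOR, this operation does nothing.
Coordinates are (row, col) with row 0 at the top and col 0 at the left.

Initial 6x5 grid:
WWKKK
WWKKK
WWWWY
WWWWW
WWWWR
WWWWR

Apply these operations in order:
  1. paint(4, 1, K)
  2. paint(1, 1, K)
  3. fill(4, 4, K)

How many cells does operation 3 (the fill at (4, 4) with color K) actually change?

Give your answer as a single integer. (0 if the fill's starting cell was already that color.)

Answer: 2

Derivation:
After op 1 paint(4,1,K):
WWKKK
WWKKK
WWWWY
WWWWW
WKWWR
WWWWR
After op 2 paint(1,1,K):
WWKKK
WKKKK
WWWWY
WWWWW
WKWWR
WWWWR
After op 3 fill(4,4,K) [2 cells changed]:
WWKKK
WKKKK
WWWWY
WWWWW
WKWWK
WWWWK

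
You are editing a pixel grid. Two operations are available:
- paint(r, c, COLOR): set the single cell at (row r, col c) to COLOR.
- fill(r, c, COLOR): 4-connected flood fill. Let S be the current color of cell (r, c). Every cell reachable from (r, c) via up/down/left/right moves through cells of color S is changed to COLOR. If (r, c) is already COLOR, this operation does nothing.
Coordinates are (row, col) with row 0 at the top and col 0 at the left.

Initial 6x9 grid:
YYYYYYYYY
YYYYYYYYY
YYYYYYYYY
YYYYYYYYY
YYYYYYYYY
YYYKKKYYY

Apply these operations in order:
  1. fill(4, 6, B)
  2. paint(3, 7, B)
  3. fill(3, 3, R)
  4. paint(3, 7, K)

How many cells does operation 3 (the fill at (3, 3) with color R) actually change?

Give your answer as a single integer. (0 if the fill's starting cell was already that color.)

Answer: 51

Derivation:
After op 1 fill(4,6,B) [51 cells changed]:
BBBBBBBBB
BBBBBBBBB
BBBBBBBBB
BBBBBBBBB
BBBBBBBBB
BBBKKKBBB
After op 2 paint(3,7,B):
BBBBBBBBB
BBBBBBBBB
BBBBBBBBB
BBBBBBBBB
BBBBBBBBB
BBBKKKBBB
After op 3 fill(3,3,R) [51 cells changed]:
RRRRRRRRR
RRRRRRRRR
RRRRRRRRR
RRRRRRRRR
RRRRRRRRR
RRRKKKRRR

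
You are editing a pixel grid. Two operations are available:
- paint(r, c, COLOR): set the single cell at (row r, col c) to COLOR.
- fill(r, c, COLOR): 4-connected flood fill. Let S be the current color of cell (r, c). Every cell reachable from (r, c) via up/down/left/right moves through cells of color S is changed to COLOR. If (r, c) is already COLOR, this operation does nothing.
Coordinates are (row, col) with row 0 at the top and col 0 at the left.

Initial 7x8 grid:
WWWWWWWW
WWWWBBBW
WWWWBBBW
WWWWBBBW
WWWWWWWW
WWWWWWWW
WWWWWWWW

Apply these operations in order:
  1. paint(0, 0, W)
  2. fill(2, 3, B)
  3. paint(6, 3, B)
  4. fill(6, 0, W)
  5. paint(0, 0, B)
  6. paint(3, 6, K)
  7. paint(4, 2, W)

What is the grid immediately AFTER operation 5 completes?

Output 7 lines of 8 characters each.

After op 1 paint(0,0,W):
WWWWWWWW
WWWWBBBW
WWWWBBBW
WWWWBBBW
WWWWWWWW
WWWWWWWW
WWWWWWWW
After op 2 fill(2,3,B) [47 cells changed]:
BBBBBBBB
BBBBBBBB
BBBBBBBB
BBBBBBBB
BBBBBBBB
BBBBBBBB
BBBBBBBB
After op 3 paint(6,3,B):
BBBBBBBB
BBBBBBBB
BBBBBBBB
BBBBBBBB
BBBBBBBB
BBBBBBBB
BBBBBBBB
After op 4 fill(6,0,W) [56 cells changed]:
WWWWWWWW
WWWWWWWW
WWWWWWWW
WWWWWWWW
WWWWWWWW
WWWWWWWW
WWWWWWWW
After op 5 paint(0,0,B):
BWWWWWWW
WWWWWWWW
WWWWWWWW
WWWWWWWW
WWWWWWWW
WWWWWWWW
WWWWWWWW

Answer: BWWWWWWW
WWWWWWWW
WWWWWWWW
WWWWWWWW
WWWWWWWW
WWWWWWWW
WWWWWWWW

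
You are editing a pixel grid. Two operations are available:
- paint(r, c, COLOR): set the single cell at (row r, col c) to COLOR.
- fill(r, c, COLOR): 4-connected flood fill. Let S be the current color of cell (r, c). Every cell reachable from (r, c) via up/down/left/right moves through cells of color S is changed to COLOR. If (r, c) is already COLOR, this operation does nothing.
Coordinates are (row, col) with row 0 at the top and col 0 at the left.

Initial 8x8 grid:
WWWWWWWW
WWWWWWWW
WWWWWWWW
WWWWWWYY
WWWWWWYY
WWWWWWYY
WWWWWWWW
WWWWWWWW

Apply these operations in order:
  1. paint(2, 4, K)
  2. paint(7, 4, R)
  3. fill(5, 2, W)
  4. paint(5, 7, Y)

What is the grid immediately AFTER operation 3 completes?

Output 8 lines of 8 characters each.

After op 1 paint(2,4,K):
WWWWWWWW
WWWWWWWW
WWWWKWWW
WWWWWWYY
WWWWWWYY
WWWWWWYY
WWWWWWWW
WWWWWWWW
After op 2 paint(7,4,R):
WWWWWWWW
WWWWWWWW
WWWWKWWW
WWWWWWYY
WWWWWWYY
WWWWWWYY
WWWWWWWW
WWWWRWWW
After op 3 fill(5,2,W) [0 cells changed]:
WWWWWWWW
WWWWWWWW
WWWWKWWW
WWWWWWYY
WWWWWWYY
WWWWWWYY
WWWWWWWW
WWWWRWWW

Answer: WWWWWWWW
WWWWWWWW
WWWWKWWW
WWWWWWYY
WWWWWWYY
WWWWWWYY
WWWWWWWW
WWWWRWWW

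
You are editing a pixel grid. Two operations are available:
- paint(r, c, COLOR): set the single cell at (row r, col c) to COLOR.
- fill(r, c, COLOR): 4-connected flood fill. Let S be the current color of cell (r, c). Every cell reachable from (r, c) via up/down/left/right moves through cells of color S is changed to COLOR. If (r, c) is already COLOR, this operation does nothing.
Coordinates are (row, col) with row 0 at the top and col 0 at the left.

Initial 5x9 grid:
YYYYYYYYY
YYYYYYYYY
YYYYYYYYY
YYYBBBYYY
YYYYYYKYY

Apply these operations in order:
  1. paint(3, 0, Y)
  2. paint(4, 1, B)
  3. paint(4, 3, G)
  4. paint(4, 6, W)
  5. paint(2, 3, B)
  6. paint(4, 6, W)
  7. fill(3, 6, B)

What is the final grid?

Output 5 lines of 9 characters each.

Answer: BBBBBBBBB
BBBBBBBBB
BBBBBBBBB
BBBBBBBBB
BBBGYYWBB

Derivation:
After op 1 paint(3,0,Y):
YYYYYYYYY
YYYYYYYYY
YYYYYYYYY
YYYBBBYYY
YYYYYYKYY
After op 2 paint(4,1,B):
YYYYYYYYY
YYYYYYYYY
YYYYYYYYY
YYYBBBYYY
YBYYYYKYY
After op 3 paint(4,3,G):
YYYYYYYYY
YYYYYYYYY
YYYYYYYYY
YYYBBBYYY
YBYGYYKYY
After op 4 paint(4,6,W):
YYYYYYYYY
YYYYYYYYY
YYYYYYYYY
YYYBBBYYY
YBYGYYWYY
After op 5 paint(2,3,B):
YYYYYYYYY
YYYYYYYYY
YYYBYYYYY
YYYBBBYYY
YBYGYYWYY
After op 6 paint(4,6,W):
YYYYYYYYY
YYYYYYYYY
YYYBYYYYY
YYYBBBYYY
YBYGYYWYY
After op 7 fill(3,6,B) [36 cells changed]:
BBBBBBBBB
BBBBBBBBB
BBBBBBBBB
BBBBBBBBB
BBBGYYWBB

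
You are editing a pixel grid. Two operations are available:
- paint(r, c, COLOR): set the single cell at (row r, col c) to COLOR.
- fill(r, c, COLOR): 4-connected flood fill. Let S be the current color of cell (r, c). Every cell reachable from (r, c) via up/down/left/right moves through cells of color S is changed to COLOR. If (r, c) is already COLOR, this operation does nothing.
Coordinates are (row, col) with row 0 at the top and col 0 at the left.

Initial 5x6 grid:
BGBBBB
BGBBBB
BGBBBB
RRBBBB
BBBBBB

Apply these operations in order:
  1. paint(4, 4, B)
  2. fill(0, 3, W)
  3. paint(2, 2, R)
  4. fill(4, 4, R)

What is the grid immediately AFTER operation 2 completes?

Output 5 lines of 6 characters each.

Answer: BGWWWW
BGWWWW
BGWWWW
RRWWWW
WWWWWW

Derivation:
After op 1 paint(4,4,B):
BGBBBB
BGBBBB
BGBBBB
RRBBBB
BBBBBB
After op 2 fill(0,3,W) [22 cells changed]:
BGWWWW
BGWWWW
BGWWWW
RRWWWW
WWWWWW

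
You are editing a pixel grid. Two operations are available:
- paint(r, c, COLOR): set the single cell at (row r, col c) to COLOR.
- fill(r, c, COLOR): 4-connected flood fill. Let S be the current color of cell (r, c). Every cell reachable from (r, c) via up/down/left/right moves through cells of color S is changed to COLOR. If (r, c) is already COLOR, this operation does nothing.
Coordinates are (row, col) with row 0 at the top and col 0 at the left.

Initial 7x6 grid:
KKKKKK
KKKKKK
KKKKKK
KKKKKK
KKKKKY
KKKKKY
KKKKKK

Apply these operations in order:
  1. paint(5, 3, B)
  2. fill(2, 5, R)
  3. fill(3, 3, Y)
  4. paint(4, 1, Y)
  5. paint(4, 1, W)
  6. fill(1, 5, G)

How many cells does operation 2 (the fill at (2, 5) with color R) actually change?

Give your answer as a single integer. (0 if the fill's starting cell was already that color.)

Answer: 39

Derivation:
After op 1 paint(5,3,B):
KKKKKK
KKKKKK
KKKKKK
KKKKKK
KKKKKY
KKKBKY
KKKKKK
After op 2 fill(2,5,R) [39 cells changed]:
RRRRRR
RRRRRR
RRRRRR
RRRRRR
RRRRRY
RRRBRY
RRRRRR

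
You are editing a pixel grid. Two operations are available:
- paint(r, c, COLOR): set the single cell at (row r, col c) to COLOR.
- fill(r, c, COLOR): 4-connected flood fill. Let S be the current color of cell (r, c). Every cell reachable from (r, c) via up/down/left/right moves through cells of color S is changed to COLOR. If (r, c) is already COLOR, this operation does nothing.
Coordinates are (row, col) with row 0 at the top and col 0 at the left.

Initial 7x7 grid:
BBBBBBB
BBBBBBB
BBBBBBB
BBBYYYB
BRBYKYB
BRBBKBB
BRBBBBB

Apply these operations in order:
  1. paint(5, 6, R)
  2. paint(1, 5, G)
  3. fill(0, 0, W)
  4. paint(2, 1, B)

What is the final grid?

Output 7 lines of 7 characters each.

After op 1 paint(5,6,R):
BBBBBBB
BBBBBBB
BBBBBBB
BBBYYYB
BRBYKYB
BRBBKBR
BRBBBBB
After op 2 paint(1,5,G):
BBBBBBB
BBBBBGB
BBBBBBB
BBBYYYB
BRBYKYB
BRBBKBR
BRBBBBB
After op 3 fill(0,0,W) [37 cells changed]:
WWWWWWW
WWWWWGW
WWWWWWW
WWWYYYW
WRWYKYW
WRWWKWR
WRWWWWW
After op 4 paint(2,1,B):
WWWWWWW
WWWWWGW
WBWWWWW
WWWYYYW
WRWYKYW
WRWWKWR
WRWWWWW

Answer: WWWWWWW
WWWWWGW
WBWWWWW
WWWYYYW
WRWYKYW
WRWWKWR
WRWWWWW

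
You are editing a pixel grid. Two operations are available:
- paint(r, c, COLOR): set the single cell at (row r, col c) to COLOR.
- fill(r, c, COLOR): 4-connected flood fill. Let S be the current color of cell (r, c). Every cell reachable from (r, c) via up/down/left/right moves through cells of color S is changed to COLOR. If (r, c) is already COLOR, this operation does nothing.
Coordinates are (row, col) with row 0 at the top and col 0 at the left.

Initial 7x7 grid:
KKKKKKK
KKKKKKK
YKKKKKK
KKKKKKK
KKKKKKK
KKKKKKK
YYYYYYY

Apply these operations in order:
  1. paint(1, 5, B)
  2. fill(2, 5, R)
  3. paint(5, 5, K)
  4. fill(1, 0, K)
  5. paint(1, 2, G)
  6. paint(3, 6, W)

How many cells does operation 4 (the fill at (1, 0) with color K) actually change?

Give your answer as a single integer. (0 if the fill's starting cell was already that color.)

After op 1 paint(1,5,B):
KKKKKKK
KKKKKBK
YKKKKKK
KKKKKKK
KKKKKKK
KKKKKKK
YYYYYYY
After op 2 fill(2,5,R) [40 cells changed]:
RRRRRRR
RRRRRBR
YRRRRRR
RRRRRRR
RRRRRRR
RRRRRRR
YYYYYYY
After op 3 paint(5,5,K):
RRRRRRR
RRRRRBR
YRRRRRR
RRRRRRR
RRRRRRR
RRRRRKR
YYYYYYY
After op 4 fill(1,0,K) [39 cells changed]:
KKKKKKK
KKKKKBK
YKKKKKK
KKKKKKK
KKKKKKK
KKKKKKK
YYYYYYY

Answer: 39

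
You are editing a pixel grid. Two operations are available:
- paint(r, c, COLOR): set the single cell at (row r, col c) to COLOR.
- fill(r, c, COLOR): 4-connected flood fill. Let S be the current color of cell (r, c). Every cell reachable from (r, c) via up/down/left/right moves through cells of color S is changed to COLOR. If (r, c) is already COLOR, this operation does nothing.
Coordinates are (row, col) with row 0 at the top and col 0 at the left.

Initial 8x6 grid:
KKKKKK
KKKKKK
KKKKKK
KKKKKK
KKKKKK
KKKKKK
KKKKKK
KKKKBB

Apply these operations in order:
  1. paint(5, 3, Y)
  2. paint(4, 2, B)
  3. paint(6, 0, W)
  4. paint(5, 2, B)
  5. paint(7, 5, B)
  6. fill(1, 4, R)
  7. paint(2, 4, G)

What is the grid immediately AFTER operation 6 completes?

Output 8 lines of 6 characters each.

Answer: RRRRRR
RRRRRR
RRRRRR
RRRRRR
RRBRRR
RRBYRR
WRRRRR
RRRRBB

Derivation:
After op 1 paint(5,3,Y):
KKKKKK
KKKKKK
KKKKKK
KKKKKK
KKKKKK
KKKYKK
KKKKKK
KKKKBB
After op 2 paint(4,2,B):
KKKKKK
KKKKKK
KKKKKK
KKKKKK
KKBKKK
KKKYKK
KKKKKK
KKKKBB
After op 3 paint(6,0,W):
KKKKKK
KKKKKK
KKKKKK
KKKKKK
KKBKKK
KKKYKK
WKKKKK
KKKKBB
After op 4 paint(5,2,B):
KKKKKK
KKKKKK
KKKKKK
KKKKKK
KKBKKK
KKBYKK
WKKKKK
KKKKBB
After op 5 paint(7,5,B):
KKKKKK
KKKKKK
KKKKKK
KKKKKK
KKBKKK
KKBYKK
WKKKKK
KKKKBB
After op 6 fill(1,4,R) [42 cells changed]:
RRRRRR
RRRRRR
RRRRRR
RRRRRR
RRBRRR
RRBYRR
WRRRRR
RRRRBB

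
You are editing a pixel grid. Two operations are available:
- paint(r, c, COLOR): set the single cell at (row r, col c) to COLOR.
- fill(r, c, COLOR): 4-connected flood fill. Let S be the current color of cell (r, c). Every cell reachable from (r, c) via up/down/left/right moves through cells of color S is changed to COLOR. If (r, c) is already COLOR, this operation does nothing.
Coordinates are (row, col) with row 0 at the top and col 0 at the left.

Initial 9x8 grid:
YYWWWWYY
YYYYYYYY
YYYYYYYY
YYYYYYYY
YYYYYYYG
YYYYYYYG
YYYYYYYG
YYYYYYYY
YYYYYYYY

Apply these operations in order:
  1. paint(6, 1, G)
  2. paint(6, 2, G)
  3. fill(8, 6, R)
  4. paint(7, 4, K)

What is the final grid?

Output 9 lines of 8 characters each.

Answer: RRWWWWRR
RRRRRRRR
RRRRRRRR
RRRRRRRR
RRRRRRRG
RRRRRRRG
RGGRRRRG
RRRRKRRR
RRRRRRRR

Derivation:
After op 1 paint(6,1,G):
YYWWWWYY
YYYYYYYY
YYYYYYYY
YYYYYYYY
YYYYYYYG
YYYYYYYG
YGYYYYYG
YYYYYYYY
YYYYYYYY
After op 2 paint(6,2,G):
YYWWWWYY
YYYYYYYY
YYYYYYYY
YYYYYYYY
YYYYYYYG
YYYYYYYG
YGGYYYYG
YYYYYYYY
YYYYYYYY
After op 3 fill(8,6,R) [63 cells changed]:
RRWWWWRR
RRRRRRRR
RRRRRRRR
RRRRRRRR
RRRRRRRG
RRRRRRRG
RGGRRRRG
RRRRRRRR
RRRRRRRR
After op 4 paint(7,4,K):
RRWWWWRR
RRRRRRRR
RRRRRRRR
RRRRRRRR
RRRRRRRG
RRRRRRRG
RGGRRRRG
RRRRKRRR
RRRRRRRR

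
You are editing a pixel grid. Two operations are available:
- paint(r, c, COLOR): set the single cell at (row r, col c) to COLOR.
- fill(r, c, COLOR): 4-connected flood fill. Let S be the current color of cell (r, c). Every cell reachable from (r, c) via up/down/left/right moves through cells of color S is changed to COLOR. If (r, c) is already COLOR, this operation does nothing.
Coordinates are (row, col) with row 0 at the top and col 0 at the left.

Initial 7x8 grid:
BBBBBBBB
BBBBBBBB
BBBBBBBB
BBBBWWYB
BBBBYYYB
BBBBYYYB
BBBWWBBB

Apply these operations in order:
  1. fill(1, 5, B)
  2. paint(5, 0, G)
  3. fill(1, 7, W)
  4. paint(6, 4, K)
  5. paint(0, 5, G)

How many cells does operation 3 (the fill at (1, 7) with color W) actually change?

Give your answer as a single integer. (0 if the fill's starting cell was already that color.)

Answer: 44

Derivation:
After op 1 fill(1,5,B) [0 cells changed]:
BBBBBBBB
BBBBBBBB
BBBBBBBB
BBBBWWYB
BBBBYYYB
BBBBYYYB
BBBWWBBB
After op 2 paint(5,0,G):
BBBBBBBB
BBBBBBBB
BBBBBBBB
BBBBWWYB
BBBBYYYB
GBBBYYYB
BBBWWBBB
After op 3 fill(1,7,W) [44 cells changed]:
WWWWWWWW
WWWWWWWW
WWWWWWWW
WWWWWWYW
WWWWYYYW
GWWWYYYW
WWWWWWWW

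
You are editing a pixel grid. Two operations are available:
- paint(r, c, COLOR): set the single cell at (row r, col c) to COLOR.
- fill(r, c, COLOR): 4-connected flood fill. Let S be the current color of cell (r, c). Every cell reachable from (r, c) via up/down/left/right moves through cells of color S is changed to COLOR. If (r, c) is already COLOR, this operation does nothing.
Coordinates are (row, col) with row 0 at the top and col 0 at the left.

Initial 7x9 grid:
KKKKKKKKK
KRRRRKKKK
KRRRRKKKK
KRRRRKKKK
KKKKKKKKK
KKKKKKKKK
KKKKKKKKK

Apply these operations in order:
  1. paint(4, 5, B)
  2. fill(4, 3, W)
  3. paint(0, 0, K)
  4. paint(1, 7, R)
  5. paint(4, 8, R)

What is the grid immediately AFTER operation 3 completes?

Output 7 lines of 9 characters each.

After op 1 paint(4,5,B):
KKKKKKKKK
KRRRRKKKK
KRRRRKKKK
KRRRRKKKK
KKKKKBKKK
KKKKKKKKK
KKKKKKKKK
After op 2 fill(4,3,W) [50 cells changed]:
WWWWWWWWW
WRRRRWWWW
WRRRRWWWW
WRRRRWWWW
WWWWWBWWW
WWWWWWWWW
WWWWWWWWW
After op 3 paint(0,0,K):
KWWWWWWWW
WRRRRWWWW
WRRRRWWWW
WRRRRWWWW
WWWWWBWWW
WWWWWWWWW
WWWWWWWWW

Answer: KWWWWWWWW
WRRRRWWWW
WRRRRWWWW
WRRRRWWWW
WWWWWBWWW
WWWWWWWWW
WWWWWWWWW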